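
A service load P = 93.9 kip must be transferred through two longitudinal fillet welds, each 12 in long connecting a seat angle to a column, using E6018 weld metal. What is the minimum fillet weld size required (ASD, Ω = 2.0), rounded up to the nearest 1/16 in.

E60XX → F_EXX = 60 ksi.
Total weld length L = 24 in.
Required throat t_e = P × Ω / (0.6 F_EXX × L) = 93.9 × 2.0 / (0.6 × 60 × 24) = 0.2174 in.
Required leg w = t_e / 0.707 = 0.3074 in → use 5/16 in.

w = 5/16 in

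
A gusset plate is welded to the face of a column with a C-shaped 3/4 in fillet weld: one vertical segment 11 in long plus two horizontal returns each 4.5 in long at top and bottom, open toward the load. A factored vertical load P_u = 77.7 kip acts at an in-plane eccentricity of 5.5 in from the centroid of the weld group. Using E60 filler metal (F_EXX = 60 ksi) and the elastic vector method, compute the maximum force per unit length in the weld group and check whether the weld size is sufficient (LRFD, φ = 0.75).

f_max ≈ 9.25 kip/in; adequate

Total weld length L_w = 20 in. Treat welds as unit-width lines.
Centroid: x̄ = 2×4.5×2.25 / 20 = 1.012 in from the vertical weld.
Polar moment about centroid: J = I_x + I_y = [11³/12 + 2×4.5×5.5²] + [11×1.012² + 2(4.5³/12 + 4.5×1.238²)] = 423.4 in³.
Direct shear f_v = P/L_w = 77.7 / 20 = 3.885 kip/in (vertical).
Torsion M = P·e = 77.7 × 5.5 = 427.35 kip·in.
Critical point at (x, y) = (3.487, 5.5) from centroid. f_tx = M·y/J = 5.551 kip/in; f_ty = M·x/J = 3.52 kip/in.
Resultant f_max = √[f_tx² + (f_v + f_ty)²] = √[5.551² + (3.885 + 3.52)²] = 9.255 kip/in.
Capacity per unit length: φr_n = 0.75 × 0.6 × 60 × (0.707 × 0.75) = 14.32 kip/in.
9.255 ≤ 14.32 → adequate.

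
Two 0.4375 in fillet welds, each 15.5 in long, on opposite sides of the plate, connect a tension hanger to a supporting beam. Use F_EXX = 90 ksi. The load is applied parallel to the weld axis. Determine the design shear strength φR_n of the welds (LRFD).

φR_n ≈ 388 kip

Effective throat t_e = 0.707 × 0.4375 = 0.3093 in.
Total length L = 31 in; A_we = 0.3093 × 31 = 9.589 in².
F_nw = 0.6 F_EXX = 0.6 × 90 = 54 ksi.
φR_n = 0.75 × 54 × 9.589 = 388.3 kip.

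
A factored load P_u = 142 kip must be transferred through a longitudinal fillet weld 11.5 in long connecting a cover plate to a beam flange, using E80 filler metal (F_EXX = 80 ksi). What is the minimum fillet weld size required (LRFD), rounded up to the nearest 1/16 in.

Total weld length L = 11.5 in.
Required throat t_e = P_u / (φ × 0.6 F_EXX × L) = 142 / (0.75 × 0.6 × 80 × 11.5) = 0.343 in.
Required leg w = t_e / 0.707 = 0.4851 in → use 1/2 in.

w = 1/2 in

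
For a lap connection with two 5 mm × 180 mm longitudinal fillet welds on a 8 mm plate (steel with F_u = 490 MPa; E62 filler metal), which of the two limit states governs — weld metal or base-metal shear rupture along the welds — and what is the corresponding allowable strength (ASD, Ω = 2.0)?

E62XX → F_EXX = 620 MPa.
t_e = 0.707 × 5 = 3.535 mm; L = 360 mm.
Weld metal: R_n/Ω = (1/2.0) × 0.6 × 620 × 3.535 × 360 × 10⁻³ = 236.7 kN.
Base metal (shear rupture): R_n/Ω = (1/2.0) × 0.6 × 490 × 8 × 360 × 10⁻³ = 423.4 kN.
Governing: weld metal.

R_n/Ω ≈ 237 kN (weld metal governs)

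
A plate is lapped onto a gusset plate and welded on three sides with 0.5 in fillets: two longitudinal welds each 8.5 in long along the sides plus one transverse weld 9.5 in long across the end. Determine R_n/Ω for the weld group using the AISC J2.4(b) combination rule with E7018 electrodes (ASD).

R_n/Ω ≈ 213 kip

E70XX → F_EXX = 70 ksi.
t_e = 0.707 × 0.5 = 0.3535 in.
R_nwl = 0.6 × 70 × 0.3535 × 17 = 252.4 kip (longitudinal, 2 welds).
R_nwt = 0.6 × 70 × 0.3535 × 9.5 = 141 kip (transverse, base value).
(i) R_nwl + R_nwt = 393.4 kip; (ii) 0.85 R_nwl + 1.5 R_nwt = 426.1 kip.
R_n = max = 426.1 kip [governs: (ii)]; R_n/Ω = 213.1 kip.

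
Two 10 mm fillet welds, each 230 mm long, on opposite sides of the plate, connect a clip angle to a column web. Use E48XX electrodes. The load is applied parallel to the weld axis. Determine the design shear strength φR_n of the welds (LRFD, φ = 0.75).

φR_n ≈ 702 kN

E48XX → F_EXX = 480 MPa.
Effective throat t_e = 0.707 × 10 = 7.07 mm.
Total length L = 460 mm; A_we = 7.07 × 460 = 3252 mm².
F_nw = 0.6 F_EXX = 0.6 × 480 = 288 MPa.
φR_n = 0.75 × 288 × 3252 × 10⁻³ = 702.5 kN.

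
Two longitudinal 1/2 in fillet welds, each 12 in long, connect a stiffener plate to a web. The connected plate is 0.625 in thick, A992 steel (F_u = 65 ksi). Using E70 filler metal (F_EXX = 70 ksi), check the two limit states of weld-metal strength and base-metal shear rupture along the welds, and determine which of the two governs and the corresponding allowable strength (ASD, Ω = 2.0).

t_e = 0.707 × 0.5 = 0.3535 in; L = 24 in.
Weld metal: R_n/Ω = (1/2.0) × 0.6 × 70 × 0.3535 × 24 = 178.2 kips.
Base metal (shear rupture): R_n/Ω = (1/2.0) × 0.6 × 65 × 0.625 × 24 = 292.5 kips.
Governing: weld metal.

R_n/Ω ≈ 178 kips (weld metal governs)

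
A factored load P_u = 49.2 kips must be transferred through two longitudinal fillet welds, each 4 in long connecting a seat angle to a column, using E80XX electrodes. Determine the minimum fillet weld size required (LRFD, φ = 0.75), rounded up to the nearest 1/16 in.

E80XX → F_EXX = 80 ksi.
Total weld length L = 8 in.
Required throat t_e = P_u / (φ × 0.6 F_EXX × L) = 49.2 / (0.75 × 0.6 × 80 × 8) = 0.1708 in.
Required leg w = t_e / 0.707 = 0.2416 in → use 1/4 in.

w = 1/4 in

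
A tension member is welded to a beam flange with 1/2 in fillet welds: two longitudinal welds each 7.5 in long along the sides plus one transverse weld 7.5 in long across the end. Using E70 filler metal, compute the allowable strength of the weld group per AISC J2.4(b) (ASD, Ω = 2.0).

E70XX → F_EXX = 70 ksi.
t_e = 0.707 × 0.5 = 0.3535 in.
R_nwl = 0.6 × 70 × 0.3535 × 15 = 222.7 kip (longitudinal, 2 welds).
R_nwt = 0.6 × 70 × 0.3535 × 7.5 = 111.4 kip (transverse, base value).
(i) R_nwl + R_nwt = 334.1 kip; (ii) 0.85 R_nwl + 1.5 R_nwt = 356.3 kip.
R_n = max = 356.3 kip [governs: (ii)]; R_n/Ω = 178.2 kip.

R_n/Ω ≈ 178 kip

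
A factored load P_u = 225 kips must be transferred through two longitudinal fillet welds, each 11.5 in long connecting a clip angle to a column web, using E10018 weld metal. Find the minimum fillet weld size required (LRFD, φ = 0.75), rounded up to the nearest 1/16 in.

w = 5/16 in

E100XX → F_EXX = 100 ksi.
Total weld length L = 23 in.
Required throat t_e = P_u / (φ × 0.6 F_EXX × L) = 225 / (0.75 × 0.6 × 100 × 23) = 0.2174 in.
Required leg w = t_e / 0.707 = 0.3075 in → use 5/16 in.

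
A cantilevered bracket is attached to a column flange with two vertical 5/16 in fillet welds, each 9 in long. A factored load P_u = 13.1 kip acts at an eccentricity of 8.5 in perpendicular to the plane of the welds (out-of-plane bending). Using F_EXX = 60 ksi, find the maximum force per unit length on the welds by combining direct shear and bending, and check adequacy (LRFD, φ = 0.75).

L_w = 2 × 9 = 18 in; section modulus (unit throat) S = 2 × L²/6 = 27 in².
Direct shear f_v = P/L_w = 13.1/18 = 0.7278 kip/in.
Moment M = P × e = 13.1 × 8.5 = 111.35 kip·in; bending f_b = M/S = 4.124 kip/in.
f_max = √(f_v² + f_b²) = √(0.7278² + 4.124²) = 4.188 kip/in.
φr_n = 0.75 × 0.6 × 60 × (0.707 × 0.3125) = 5.965 kip/in → adequate.

f_max ≈ 4.19 kip/in; adequate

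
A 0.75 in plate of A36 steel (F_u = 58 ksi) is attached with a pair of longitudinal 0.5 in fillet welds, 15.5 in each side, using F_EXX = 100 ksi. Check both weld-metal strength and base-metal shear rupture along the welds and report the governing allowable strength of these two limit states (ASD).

t_e = 0.707 × 0.5 = 0.3535 in; L = 31 in.
Weld metal: R_n/Ω = (1/2.0) × 0.6 × 100 × 0.3535 × 31 = 328.8 kip.
Base metal (shear rupture): R_n/Ω = (1/2.0) × 0.6 × 58 × 0.75 × 31 = 404.5 kip.
Governing: weld metal.

R_n/Ω ≈ 329 kip (weld metal governs)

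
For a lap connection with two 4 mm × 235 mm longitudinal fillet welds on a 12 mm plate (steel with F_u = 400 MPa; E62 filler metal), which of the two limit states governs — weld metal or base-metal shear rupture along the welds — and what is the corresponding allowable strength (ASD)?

E62XX → F_EXX = 620 MPa.
t_e = 0.707 × 4 = 2.828 mm; L = 470 mm.
Weld metal: R_n/Ω = (1/2.0) × 0.6 × 620 × 2.828 × 470 × 10⁻³ = 247.2 kN.
Base metal (shear rupture): R_n/Ω = (1/2.0) × 0.6 × 400 × 12 × 470 × 10⁻³ = 676.8 kN.
Governing: weld metal.

R_n/Ω ≈ 247 kN (weld metal governs)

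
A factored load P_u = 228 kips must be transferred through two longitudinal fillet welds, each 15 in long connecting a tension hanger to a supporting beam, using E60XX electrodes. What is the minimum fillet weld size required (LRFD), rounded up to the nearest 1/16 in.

E60XX → F_EXX = 60 ksi.
Total weld length L = 30 in.
Required throat t_e = P_u / (φ × 0.6 F_EXX × L) = 228 / (0.75 × 0.6 × 60 × 30) = 0.2815 in.
Required leg w = t_e / 0.707 = 0.3981 in → use 7/16 in.

w = 7/16 in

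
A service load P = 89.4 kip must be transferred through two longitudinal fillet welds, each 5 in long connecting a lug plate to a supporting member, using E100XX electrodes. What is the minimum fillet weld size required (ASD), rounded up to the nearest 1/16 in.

w = 7/16 in

E100XX → F_EXX = 100 ksi.
Total weld length L = 10 in.
Required throat t_e = P × Ω / (0.6 F_EXX × L) = 89.4 × 2.0 / (0.6 × 100 × 10) = 0.298 in.
Required leg w = t_e / 0.707 = 0.4215 in → use 7/16 in.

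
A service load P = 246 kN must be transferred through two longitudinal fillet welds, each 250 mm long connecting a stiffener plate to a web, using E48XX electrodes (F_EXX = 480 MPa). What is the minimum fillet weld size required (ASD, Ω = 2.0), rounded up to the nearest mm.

Total weld length L = 500 mm.
Required throat t_e = P × Ω / (0.6 F_EXX × L) = 246 × 2.0 / (0.6 × 480 × 500 × 10⁻³) = 3.417 mm.
Required leg w = t_e / 0.707 = 4.833 mm → use 5 mm.

w = 5 mm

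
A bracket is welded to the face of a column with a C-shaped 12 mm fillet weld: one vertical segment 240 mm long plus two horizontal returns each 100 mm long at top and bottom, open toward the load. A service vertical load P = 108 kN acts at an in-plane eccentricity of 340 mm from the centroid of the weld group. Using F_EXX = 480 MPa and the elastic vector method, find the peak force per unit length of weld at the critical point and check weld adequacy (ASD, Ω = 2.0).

Total weld length L_w = 440 mm. Treat welds as unit-width lines.
Centroid: x̄ = 2×100×50 / 440 = 22.73 mm from the vertical weld.
Polar moment about centroid: J = I_x + I_y = [240³/12 + 2×100×120²] + [240×22.73² + 2(100³/12 + 100×27.27²)] = 4471000 mm³.
Direct shear f_v = P/L_w = 108×10³ / 440 = 245.5 N/mm (vertical).
Torsion M = P·e = 108×10³ × 340 = 36720000 N·mm.
Critical point at (x, y) = (77.27, 120) from centroid. f_tx = M·y/J = 985.5 N/mm; f_ty = M·x/J = 634.6 N/mm.
Resultant f_max = √[f_tx² + (f_v + f_ty)²] = √[985.5² + (245.5 + 634.6)²] = 1321 N/mm.
Capacity per unit length: r_n/Ω = (1/2.0) × 0.6 × 480 × (0.707 × 12) = 1222 N/mm.
1321 > 1222 → NOT adequate.

f_max ≈ 1320 N/mm; NOT adequate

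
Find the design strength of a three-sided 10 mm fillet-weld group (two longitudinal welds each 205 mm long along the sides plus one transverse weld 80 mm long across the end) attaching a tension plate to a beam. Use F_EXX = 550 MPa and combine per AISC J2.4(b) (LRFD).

t_e = 0.707 × 10 = 7.07 mm.
R_nwl = 0.6 × 550 × 7.07 × 410 × 10⁻³ = 956.6 kN (longitudinal, 2 welds).
R_nwt = 0.6 × 550 × 7.07 × 80 × 10⁻³ = 186.6 kN (transverse, base value).
(i) R_nwl + R_nwt = 1143 kN; (ii) 0.85 R_nwl + 1.5 R_nwt = 1093 kN.
R_n = max = 1143 kN [governs: (i)]; φR_n = 857.4 kN.

φR_n ≈ 857 kN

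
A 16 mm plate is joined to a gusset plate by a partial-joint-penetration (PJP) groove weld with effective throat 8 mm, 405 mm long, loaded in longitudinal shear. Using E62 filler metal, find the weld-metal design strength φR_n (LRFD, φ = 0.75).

φR_n ≈ 904 kN

E62XX → F_EXX = 620 MPa.
Effective throat (given) t_e = 8 mm.
A_we = 8 × 405 = 3240 mm².
F_nw = 0.6 F_EXX = 372 MPa.
φR_n = 0.75 × 372 × 3240 × 10⁻³ = 904 kN.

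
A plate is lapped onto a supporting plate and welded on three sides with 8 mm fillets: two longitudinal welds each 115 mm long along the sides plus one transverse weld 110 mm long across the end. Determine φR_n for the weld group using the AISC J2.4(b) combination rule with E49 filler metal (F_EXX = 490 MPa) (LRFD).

t_e = 0.707 × 8 = 5.656 mm.
R_nwl = 0.6 × 490 × 5.656 × 230 × 10⁻³ = 382.5 kN (longitudinal, 2 welds).
R_nwt = 0.6 × 490 × 5.656 × 110 × 10⁻³ = 182.9 kN (transverse, base value).
(i) R_nwl + R_nwt = 565.4 kN; (ii) 0.85 R_nwl + 1.5 R_nwt = 599.5 kN.
R_n = max = 599.5 kN [governs: (ii)]; φR_n = 449.6 kN.

φR_n ≈ 450 kN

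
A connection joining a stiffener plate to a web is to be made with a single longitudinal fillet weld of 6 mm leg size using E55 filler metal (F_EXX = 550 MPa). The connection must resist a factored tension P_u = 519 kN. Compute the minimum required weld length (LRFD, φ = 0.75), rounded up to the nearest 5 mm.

L = 495 mm

Throat t_e = 0.707 × 6 = 4.242 mm.
φr_n = 0.75 × 0.6 × 550 × 4.242 × 10⁻³ = 1.05 kN/mm.
L_req = P_u / φr_n = 519 / 1.05 = 494.3 mm total.
Round up → use L = 495 mm.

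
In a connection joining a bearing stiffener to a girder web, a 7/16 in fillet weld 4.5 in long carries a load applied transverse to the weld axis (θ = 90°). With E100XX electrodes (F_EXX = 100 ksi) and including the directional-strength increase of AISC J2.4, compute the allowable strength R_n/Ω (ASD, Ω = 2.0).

t_e = 0.707 × 0.4375 = 0.3093 in; A_we = 0.3093 × 4.5 = 1.392 in².
Directional factor: 1.0 + 0.5 sin^1.5(90°) = 1.5.
F_nw = 0.6 × 100 × 1.5 = 90 ksi.
R_n/Ω = (90 × 1.392) / 2.0 = 62.64 kips.

R_n/Ω ≈ 62.6 kips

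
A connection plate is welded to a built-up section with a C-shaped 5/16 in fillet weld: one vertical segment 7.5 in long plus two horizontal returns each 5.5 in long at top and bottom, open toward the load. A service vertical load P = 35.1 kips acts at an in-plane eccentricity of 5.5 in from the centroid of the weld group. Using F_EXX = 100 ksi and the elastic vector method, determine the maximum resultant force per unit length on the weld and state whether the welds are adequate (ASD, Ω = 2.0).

Total weld length L_w = 18.5 in. Treat welds as unit-width lines.
Centroid: x̄ = 2×5.5×2.75 / 18.5 = 1.635 in from the vertical weld.
Polar moment about centroid: J = I_x + I_y = [7.5³/12 + 2×5.5×3.75²] + [7.5×1.635² + 2(5.5³/12 + 5.5×1.115²)] = 251.3 in³.
Direct shear f_v = P/L_w = 35.1 / 18.5 = 1.897 kip/in (vertical).
Torsion M = P·e = 35.1 × 5.5 = 193.05 kip·in.
Critical point at (x, y) = (3.865, 3.75) from centroid. f_tx = M·y/J = 2.881 kip/in; f_ty = M·x/J = 2.969 kip/in.
Resultant f_max = √[f_tx² + (f_v + f_ty)²] = √[2.881² + (1.897 + 2.969)²] = 5.655 kip/in.
Capacity per unit length: r_n/Ω = (1/2.0) × 0.6 × 100 × (0.707 × 0.3125) = 6.628 kip/in.
5.655 ≤ 6.628 → adequate.

f_max ≈ 5.66 kip/in; adequate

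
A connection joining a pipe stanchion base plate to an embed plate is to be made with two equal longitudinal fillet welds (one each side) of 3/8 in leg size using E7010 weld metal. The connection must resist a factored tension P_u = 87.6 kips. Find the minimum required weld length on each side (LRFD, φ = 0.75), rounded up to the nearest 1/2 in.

L = 5.5 in on each side

E70XX → F_EXX = 70 ksi.
Throat t_e = 0.707 × 0.375 = 0.2651 in.
φr_n = 0.75 × 0.6 × 70 × 0.2651 = 8.351 kips/in.
L_req = P_u / φr_n = 87.6 / 8.351 = 10.49 in total.
Per side: 10.49 / 2 = 5.245 in.
Round up → use L = 5.5 in on each side.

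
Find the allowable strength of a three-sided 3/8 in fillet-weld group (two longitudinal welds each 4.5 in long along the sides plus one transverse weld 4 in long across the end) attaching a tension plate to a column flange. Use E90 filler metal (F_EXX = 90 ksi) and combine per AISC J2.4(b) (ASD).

t_e = 0.707 × 0.375 = 0.2651 in.
R_nwl = 0.6 × 90 × 0.2651 × 9 = 128.9 kips (longitudinal, 2 welds).
R_nwt = 0.6 × 90 × 0.2651 × 4 = 57.27 kips (transverse, base value).
(i) R_nwl + R_nwt = 186.1 kips; (ii) 0.85 R_nwl + 1.5 R_nwt = 195.4 kips.
R_n = max = 195.4 kips [governs: (ii)]; R_n/Ω = 97.71 kips.

R_n/Ω ≈ 97.7 kips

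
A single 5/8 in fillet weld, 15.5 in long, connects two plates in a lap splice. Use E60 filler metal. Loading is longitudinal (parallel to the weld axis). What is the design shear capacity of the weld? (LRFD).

φR_n ≈ 185 kip

E60XX → F_EXX = 60 ksi.
Effective throat t_e = 0.707 × 0.625 = 0.4419 in.
Total length L = 15.5 in; A_we = 0.4419 × 15.5 = 6.849 in².
F_nw = 0.6 F_EXX = 0.6 × 60 = 36 ksi.
φR_n = 0.75 × 36 × 6.849 = 184.9 kip.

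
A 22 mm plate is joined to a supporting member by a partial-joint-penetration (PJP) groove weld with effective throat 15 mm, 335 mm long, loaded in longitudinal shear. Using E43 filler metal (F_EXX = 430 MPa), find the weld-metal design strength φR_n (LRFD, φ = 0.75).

Effective throat (given) t_e = 15 mm.
A_we = 15 × 335 = 5025 mm².
F_nw = 0.6 F_EXX = 258 MPa.
φR_n = 0.75 × 258 × 5025 × 10⁻³ = 972.3 kN.

φR_n ≈ 972 kN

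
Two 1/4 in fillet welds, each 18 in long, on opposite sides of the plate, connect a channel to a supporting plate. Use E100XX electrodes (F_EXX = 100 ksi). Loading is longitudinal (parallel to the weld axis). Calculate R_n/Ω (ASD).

Effective throat t_e = 0.707 × 0.25 = 0.1767 in.
Total length L = 36 in; A_we = 0.1767 × 36 = 6.363 in².
F_nw = 0.6 F_EXX = 0.6 × 100 = 60 ksi.
R_n = 60 × 6.363 = 381.8 kips; R_n/Ω = 381.8/2.0 = 190.9 kips.

R_n/Ω ≈ 191 kips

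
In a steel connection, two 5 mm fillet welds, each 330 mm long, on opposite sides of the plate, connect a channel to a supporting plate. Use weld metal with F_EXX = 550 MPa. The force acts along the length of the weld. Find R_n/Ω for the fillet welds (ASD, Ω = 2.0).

Effective throat t_e = 0.707 × 5 = 3.535 mm.
Total length L = 660 mm; A_we = 3.535 × 660 = 2333 mm².
F_nw = 0.6 F_EXX = 0.6 × 550 = 330 MPa.
R_n = 330 × 2333 × 10⁻³ = 769.9 kN; R_n/Ω = 769.9/2.0 = 385 kN.

R_n/Ω ≈ 385 kN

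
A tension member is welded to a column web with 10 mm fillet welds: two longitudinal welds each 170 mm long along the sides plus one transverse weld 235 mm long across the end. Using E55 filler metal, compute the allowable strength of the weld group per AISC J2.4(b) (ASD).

R_n/Ω ≈ 748 kN

E55XX → F_EXX = 550 MPa.
t_e = 0.707 × 10 = 7.07 mm.
R_nwl = 0.6 × 550 × 7.07 × 340 × 10⁻³ = 793.3 kN (longitudinal, 2 welds).
R_nwt = 0.6 × 550 × 7.07 × 235 × 10⁻³ = 548.3 kN (transverse, base value).
(i) R_nwl + R_nwt = 1342 kN; (ii) 0.85 R_nwl + 1.5 R_nwt = 1497 kN.
R_n = max = 1497 kN [governs: (ii)]; R_n/Ω = 748.3 kN.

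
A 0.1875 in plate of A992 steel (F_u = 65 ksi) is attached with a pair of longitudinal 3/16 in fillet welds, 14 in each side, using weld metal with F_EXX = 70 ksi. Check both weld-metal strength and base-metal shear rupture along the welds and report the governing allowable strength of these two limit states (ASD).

R_n/Ω ≈ 77.9 kip (weld metal governs)

t_e = 0.707 × 0.1875 = 0.1326 in; L = 28 in.
Weld metal: R_n/Ω = (1/2.0) × 0.6 × 70 × 0.1326 × 28 = 77.95 kip.
Base metal (shear rupture): R_n/Ω = (1/2.0) × 0.6 × 65 × 0.1875 × 28 = 102.4 kip.
Governing: weld metal.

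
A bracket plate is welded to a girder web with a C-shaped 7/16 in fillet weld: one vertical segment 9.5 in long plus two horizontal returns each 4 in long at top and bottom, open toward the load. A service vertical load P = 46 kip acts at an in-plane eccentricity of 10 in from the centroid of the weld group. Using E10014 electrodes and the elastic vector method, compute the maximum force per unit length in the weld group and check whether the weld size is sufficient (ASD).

f_max ≈ 11 kip/in; NOT adequate

E100XX → F_EXX = 100 ksi.
Total weld length L_w = 17.5 in. Treat welds as unit-width lines.
Centroid: x̄ = 2×4×2 / 17.5 = 0.9143 in from the vertical weld.
Polar moment about centroid: J = I_x + I_y = [9.5³/12 + 2×4×4.75²] + [9.5×0.9143² + 2(4³/12 + 4×1.086²)] = 280 in³.
Direct shear f_v = P/L_w = 46 / 17.5 = 2.629 kip/in (vertical).
Torsion M = P·e = 46 × 10 = 460 kip·in.
Critical point at (x, y) = (3.086, 4.75) from centroid. f_tx = M·y/J = 7.804 kip/in; f_ty = M·x/J = 5.07 kip/in.
Resultant f_max = √[f_tx² + (f_v + f_ty)²] = √[7.804² + (2.629 + 5.07)²] = 10.96 kip/in.
Capacity per unit length: r_n/Ω = (1/2.0) × 0.6 × 100 × (0.707 × 0.4375) = 9.279 kip/in.
10.96 > 9.279 → NOT adequate.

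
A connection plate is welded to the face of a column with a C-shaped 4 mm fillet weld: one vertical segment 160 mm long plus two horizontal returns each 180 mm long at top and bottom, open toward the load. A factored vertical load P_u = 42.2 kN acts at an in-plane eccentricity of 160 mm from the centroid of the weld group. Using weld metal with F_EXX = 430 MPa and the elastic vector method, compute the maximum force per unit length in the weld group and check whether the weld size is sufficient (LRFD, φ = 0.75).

f_max ≈ 284 N/mm; adequate

Total weld length L_w = 520 mm. Treat welds as unit-width lines.
Centroid: x̄ = 2×180×90 / 520 = 62.31 mm from the vertical weld.
Polar moment about centroid: J = I_x + I_y = [160³/12 + 2×180×80²] + [160×62.31² + 2(180³/12 + 180×27.69²)] = 4515000 mm³.
Direct shear f_v = P/L_w = 42.2×10³ / 520 = 81.15 N/mm (vertical).
Torsion M = P·e = 42.2×10³ × 160 = 6752000 N·mm.
Critical point at (x, y) = (117.7, 80) from centroid. f_tx = M·y/J = 119.6 N/mm; f_ty = M·x/J = 176 N/mm.
Resultant f_max = √[f_tx² + (f_v + f_ty)²] = √[119.6² + (81.15 + 176)²] = 283.6 N/mm.
Capacity per unit length: φr_n = 0.75 × 0.6 × 430 × (0.707 × 4) = 547.2 N/mm.
283.6 ≤ 547.2 → adequate.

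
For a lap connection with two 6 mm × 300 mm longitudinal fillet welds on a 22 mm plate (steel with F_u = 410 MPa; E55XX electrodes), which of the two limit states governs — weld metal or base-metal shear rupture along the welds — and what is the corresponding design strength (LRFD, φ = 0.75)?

φR_n ≈ 630 kN (weld metal governs)

E55XX → F_EXX = 550 MPa.
t_e = 0.707 × 6 = 4.242 mm; L = 600 mm.
Weld metal: φR_n = 0.75 × 0.6 × 550 × 4.242 × 600 × 10⁻³ = 629.9 kN.
Base metal (shear rupture): φR_n = 0.75 × 0.6 × 410 × 22 × 600 × 10⁻³ = 2435 kN.
Governing: weld metal.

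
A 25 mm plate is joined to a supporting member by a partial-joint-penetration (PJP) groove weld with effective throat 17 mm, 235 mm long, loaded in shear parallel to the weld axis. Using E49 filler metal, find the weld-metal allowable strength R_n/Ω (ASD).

E49XX → F_EXX = 490 MPa.
Effective throat (given) t_e = 17 mm.
A_we = 17 × 235 = 3995 mm².
F_nw = 0.6 F_EXX = 294 MPa.
R_n/Ω = (294 × 3995) / 2.0 × 10⁻³ = 587.3 kN.

R_n/Ω ≈ 587 kN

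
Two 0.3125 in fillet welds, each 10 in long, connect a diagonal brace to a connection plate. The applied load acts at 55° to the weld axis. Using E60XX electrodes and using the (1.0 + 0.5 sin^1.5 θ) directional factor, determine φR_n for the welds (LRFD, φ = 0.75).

φR_n ≈ 164 kip

E60XX → F_EXX = 60 ksi.
t_e = 0.707 × 0.3125 = 0.2209 in; A_we = 0.2209 × 20 = 4.419 in².
Directional factor: 1.0 + 0.5 sin^1.5(55°) = 1.371.
F_nw = 0.6 × 60 × 1.371 = 49.35 ksi.
φR_n = 0.75 × 49.35 × 4.419 = 163.5 kip.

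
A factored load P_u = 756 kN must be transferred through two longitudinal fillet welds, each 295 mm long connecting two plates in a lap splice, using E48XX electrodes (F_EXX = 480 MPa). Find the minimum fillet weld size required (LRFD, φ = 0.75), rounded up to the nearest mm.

w = 9 mm

Total weld length L = 590 mm.
Required throat t_e = P_u / (φ × 0.6 F_EXX × L) = 756 / (0.75 × 0.6 × 480 × 590 × 10⁻³) = 5.932 mm.
Required leg w = t_e / 0.707 = 8.391 mm → use 9 mm.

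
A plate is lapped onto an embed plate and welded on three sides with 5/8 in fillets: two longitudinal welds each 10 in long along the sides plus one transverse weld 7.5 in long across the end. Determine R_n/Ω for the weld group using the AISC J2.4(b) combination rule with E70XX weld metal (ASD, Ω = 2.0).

R_n/Ω ≈ 262 kip

E70XX → F_EXX = 70 ksi.
t_e = 0.707 × 0.625 = 0.4419 in.
R_nwl = 0.6 × 70 × 0.4419 × 20 = 371.2 kip (longitudinal, 2 welds).
R_nwt = 0.6 × 70 × 0.4419 × 7.5 = 139.2 kip (transverse, base value).
(i) R_nwl + R_nwt = 510.4 kip; (ii) 0.85 R_nwl + 1.5 R_nwt = 524.3 kip.
R_n = max = 524.3 kip [governs: (ii)]; R_n/Ω = 262.1 kip.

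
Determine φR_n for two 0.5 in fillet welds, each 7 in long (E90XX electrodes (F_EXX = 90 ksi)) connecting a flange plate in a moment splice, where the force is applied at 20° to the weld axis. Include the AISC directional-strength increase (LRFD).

φR_n ≈ 220 kip

t_e = 0.707 × 0.5 = 0.3535 in; A_we = 0.3535 × 14 = 4.949 in².
Directional factor: 1.0 + 0.5 sin^1.5(20°) = 1.1.
F_nw = 0.6 × 90 × 1.1 = 59.4 ksi.
φR_n = 0.75 × 59.4 × 4.949 = 220.5 kip.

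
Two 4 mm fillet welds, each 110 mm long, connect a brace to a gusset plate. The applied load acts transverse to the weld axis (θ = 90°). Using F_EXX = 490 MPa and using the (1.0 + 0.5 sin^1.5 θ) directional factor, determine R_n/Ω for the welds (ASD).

t_e = 0.707 × 4 = 2.828 mm; A_we = 2.828 × 220 = 622.2 mm².
Directional factor: 1.0 + 0.5 sin^1.5(90°) = 1.5.
F_nw = 0.6 × 490 × 1.5 = 441 MPa.
R_n/Ω = (441 × 622.2) / 2.0 × 10⁻³ = 137.2 kN.

R_n/Ω ≈ 137 kN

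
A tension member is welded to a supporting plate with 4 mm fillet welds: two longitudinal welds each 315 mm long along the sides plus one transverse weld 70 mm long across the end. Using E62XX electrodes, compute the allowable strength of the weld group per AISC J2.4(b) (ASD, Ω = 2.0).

E62XX → F_EXX = 620 MPa.
t_e = 0.707 × 4 = 2.828 mm.
R_nwl = 0.6 × 620 × 2.828 × 630 × 10⁻³ = 662.8 kN (longitudinal, 2 welds).
R_nwt = 0.6 × 620 × 2.828 × 70 × 10⁻³ = 73.64 kN (transverse, base value).
(i) R_nwl + R_nwt = 736.4 kN; (ii) 0.85 R_nwl + 1.5 R_nwt = 673.8 kN.
R_n = max = 736.4 kN [governs: (i)]; R_n/Ω = 368.2 kN.

R_n/Ω ≈ 368 kN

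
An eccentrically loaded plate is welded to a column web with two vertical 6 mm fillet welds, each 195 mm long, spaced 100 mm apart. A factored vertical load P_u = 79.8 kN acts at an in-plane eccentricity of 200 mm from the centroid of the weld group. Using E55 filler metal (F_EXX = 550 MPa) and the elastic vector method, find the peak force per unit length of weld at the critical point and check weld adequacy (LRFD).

Total weld length L_w = 390 mm. Treat welds as unit-width lines.
Polar moment about centroid: J = 2[d³/12 + d(b/2)²] = 2[195³/12 + 195×50²] = 2211000 mm³.
Direct shear f_v = P/L_w = 79.8×10³ / 390 = 204.6 N/mm (vertical).
Torsion M = P·e = 79.8×10³ × 200 = 15960000 N·mm.
Critical point at (x, y) = (50, 97.5) from centroid. f_tx = M·y/J = 703.9 N/mm; f_ty = M·x/J = 361 N/mm.
Resultant f_max = √[f_tx² + (f_v + f_ty)²] = √[703.9² + (204.6 + 361)²] = 902.9 N/mm.
Capacity per unit length: φr_n = 0.75 × 0.6 × 550 × (0.707 × 6) = 1050 N/mm.
902.9 ≤ 1050 → adequate.

f_max ≈ 903 N/mm; adequate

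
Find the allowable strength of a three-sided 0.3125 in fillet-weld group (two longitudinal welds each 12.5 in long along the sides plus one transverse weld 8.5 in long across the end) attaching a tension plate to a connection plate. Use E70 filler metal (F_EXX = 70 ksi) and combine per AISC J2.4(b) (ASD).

R_n/Ω ≈ 158 kips

t_e = 0.707 × 0.3125 = 0.2209 in.
R_nwl = 0.6 × 70 × 0.2209 × 25 = 232 kips (longitudinal, 2 welds).
R_nwt = 0.6 × 70 × 0.2209 × 8.5 = 78.87 kips (transverse, base value).
(i) R_nwl + R_nwt = 310.9 kips; (ii) 0.85 R_nwl + 1.5 R_nwt = 315.5 kips.
R_n = max = 315.5 kips [governs: (ii)]; R_n/Ω = 157.7 kips.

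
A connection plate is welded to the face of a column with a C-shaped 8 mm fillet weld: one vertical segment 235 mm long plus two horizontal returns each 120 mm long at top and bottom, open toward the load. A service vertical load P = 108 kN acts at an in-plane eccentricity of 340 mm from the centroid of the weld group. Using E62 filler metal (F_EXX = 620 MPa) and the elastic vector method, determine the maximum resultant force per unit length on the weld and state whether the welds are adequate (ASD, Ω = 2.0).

Total weld length L_w = 475 mm. Treat welds as unit-width lines.
Centroid: x̄ = 2×120×60 / 475 = 30.32 mm from the vertical weld.
Polar moment about centroid: J = I_x + I_y = [235³/12 + 2×120×117.5²] + [235×30.32² + 2(120³/12 + 120×29.68²)] = 5110000 mm³.
Direct shear f_v = P/L_w = 108×10³ / 475 = 227.4 N/mm (vertical).
Torsion M = P·e = 108×10³ × 340 = 36720000 N·mm.
Critical point at (x, y) = (89.68, 117.5) from centroid. f_tx = M·y/J = 844.3 N/mm; f_ty = M·x/J = 644.4 N/mm.
Resultant f_max = √[f_tx² + (f_v + f_ty)²] = √[844.3² + (227.4 + 644.4)²] = 1214 N/mm.
Capacity per unit length: r_n/Ω = (1/2.0) × 0.6 × 620 × (0.707 × 8) = 1052 N/mm.
1214 > 1052 → NOT adequate.

f_max ≈ 1210 N/mm; NOT adequate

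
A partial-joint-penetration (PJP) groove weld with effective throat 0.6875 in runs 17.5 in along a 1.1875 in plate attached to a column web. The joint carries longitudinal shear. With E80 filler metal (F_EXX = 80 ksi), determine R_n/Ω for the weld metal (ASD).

Effective throat (given) t_e = 0.6875 in.
A_we = 0.6875 × 17.5 = 12.03 in².
F_nw = 0.6 F_EXX = 48 ksi.
R_n/Ω = (48 × 12.03) / 2.0 = 288.8 kips.

R_n/Ω ≈ 289 kips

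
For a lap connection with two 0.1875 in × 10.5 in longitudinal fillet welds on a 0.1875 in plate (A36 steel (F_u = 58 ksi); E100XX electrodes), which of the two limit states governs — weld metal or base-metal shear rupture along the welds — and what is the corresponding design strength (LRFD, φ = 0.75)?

φR_n ≈ 103 kips (base-metal shear rupture governs)

E100XX → F_EXX = 100 ksi.
t_e = 0.707 × 0.1875 = 0.1326 in; L = 21 in.
Weld metal: φR_n = 0.75 × 0.6 × 100 × 0.1326 × 21 = 125.3 kips.
Base metal (shear rupture): φR_n = 0.75 × 0.6 × 58 × 0.1875 × 21 = 102.8 kips.
Governing: base-metal shear rupture.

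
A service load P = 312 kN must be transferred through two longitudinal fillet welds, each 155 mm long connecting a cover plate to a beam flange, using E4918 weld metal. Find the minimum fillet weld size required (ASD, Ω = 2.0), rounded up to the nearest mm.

E49XX → F_EXX = 490 MPa.
Total weld length L = 310 mm.
Required throat t_e = P × Ω / (0.6 F_EXX × L) = 312 × 2.0 / (0.6 × 490 × 310 × 10⁻³) = 6.847 mm.
Required leg w = t_e / 0.707 = 9.684 mm → use 10 mm.

w = 10 mm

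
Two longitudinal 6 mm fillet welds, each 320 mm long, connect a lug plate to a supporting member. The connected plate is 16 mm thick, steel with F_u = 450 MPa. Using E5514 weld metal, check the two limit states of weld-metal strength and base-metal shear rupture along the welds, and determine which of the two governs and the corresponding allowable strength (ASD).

E55XX → F_EXX = 550 MPa.
t_e = 0.707 × 6 = 4.242 mm; L = 640 mm.
Weld metal: R_n/Ω = (1/2.0) × 0.6 × 550 × 4.242 × 640 × 10⁻³ = 448 kN.
Base metal (shear rupture): R_n/Ω = (1/2.0) × 0.6 × 450 × 16 × 640 × 10⁻³ = 1382 kN.
Governing: weld metal.

R_n/Ω ≈ 448 kN (weld metal governs)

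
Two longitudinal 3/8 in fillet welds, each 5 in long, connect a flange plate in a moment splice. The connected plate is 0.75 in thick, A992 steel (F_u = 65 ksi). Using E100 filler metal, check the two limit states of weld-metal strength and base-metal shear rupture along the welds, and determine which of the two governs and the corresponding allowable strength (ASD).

R_n/Ω ≈ 79.5 kip (weld metal governs)

E100XX → F_EXX = 100 ksi.
t_e = 0.707 × 0.375 = 0.2651 in; L = 10 in.
Weld metal: R_n/Ω = (1/2.0) × 0.6 × 100 × 0.2651 × 10 = 79.54 kip.
Base metal (shear rupture): R_n/Ω = (1/2.0) × 0.6 × 65 × 0.75 × 10 = 146.2 kip.
Governing: weld metal.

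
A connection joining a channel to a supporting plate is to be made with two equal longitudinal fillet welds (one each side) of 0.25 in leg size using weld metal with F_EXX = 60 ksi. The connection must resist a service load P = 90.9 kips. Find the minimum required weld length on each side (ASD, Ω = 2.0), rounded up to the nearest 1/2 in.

L = 14.5 in on each side

Throat t_e = 0.707 × 0.25 = 0.1767 in.
r_n/Ω = (0.6 × 60 × 0.1767) / 2.0 = 3.181 kip/in.
L_req = P / (r_n/Ω) = 90.9 / 3.181 = 28.57 in total.
Per side: 28.57 / 2 = 14.29 in.
Round up → use L = 14.5 in on each side.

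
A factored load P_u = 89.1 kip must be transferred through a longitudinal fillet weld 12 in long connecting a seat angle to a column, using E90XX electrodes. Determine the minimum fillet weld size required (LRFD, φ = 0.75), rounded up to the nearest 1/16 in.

w = 5/16 in

E90XX → F_EXX = 90 ksi.
Total weld length L = 12 in.
Required throat t_e = P_u / (φ × 0.6 F_EXX × L) = 89.1 / (0.75 × 0.6 × 90 × 12) = 0.1833 in.
Required leg w = t_e / 0.707 = 0.2593 in → use 5/16 in.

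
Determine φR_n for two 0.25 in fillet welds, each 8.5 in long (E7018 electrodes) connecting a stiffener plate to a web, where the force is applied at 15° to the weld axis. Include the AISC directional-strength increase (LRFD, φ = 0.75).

E70XX → F_EXX = 70 ksi.
t_e = 0.707 × 0.25 = 0.1767 in; A_we = 0.1767 × 17 = 3.005 in².
Directional factor: 1.0 + 0.5 sin^1.5(15°) = 1.066.
F_nw = 0.6 × 70 × 1.066 = 44.77 ksi.
φR_n = 0.75 × 44.77 × 3.005 = 100.9 kips.

φR_n ≈ 101 kips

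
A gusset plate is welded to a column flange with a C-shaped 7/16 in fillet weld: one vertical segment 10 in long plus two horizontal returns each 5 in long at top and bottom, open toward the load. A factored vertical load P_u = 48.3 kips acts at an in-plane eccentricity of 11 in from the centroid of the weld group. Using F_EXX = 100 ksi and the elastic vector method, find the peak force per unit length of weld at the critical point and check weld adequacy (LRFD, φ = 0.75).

f_max ≈ 10.2 kip/in; adequate

Total weld length L_w = 20 in. Treat welds as unit-width lines.
Centroid: x̄ = 2×5×2.5 / 20 = 1.25 in from the vertical weld.
Polar moment about centroid: J = I_x + I_y = [10³/12 + 2×5×5²] + [10×1.25² + 2(5³/12 + 5×1.25²)] = 385.4 in³.
Direct shear f_v = P/L_w = 48.3 / 20 = 2.415 kip/in (vertical).
Torsion M = P·e = 48.3 × 11 = 531.3 kip·in.
Critical point at (x, y) = (3.75, 5) from centroid. f_tx = M·y/J = 6.893 kip/in; f_ty = M·x/J = 5.169 kip/in.
Resultant f_max = √[f_tx² + (f_v + f_ty)²] = √[6.893² + (2.415 + 5.169)²] = 10.25 kip/in.
Capacity per unit length: φr_n = 0.75 × 0.6 × 100 × (0.707 × 0.4375) = 13.92 kip/in.
10.25 ≤ 13.92 → adequate.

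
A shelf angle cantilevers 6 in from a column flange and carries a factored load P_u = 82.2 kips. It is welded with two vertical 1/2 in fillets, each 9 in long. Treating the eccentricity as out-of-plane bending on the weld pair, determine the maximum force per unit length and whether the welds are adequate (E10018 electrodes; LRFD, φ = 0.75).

E100XX → F_EXX = 100 ksi.
L_w = 2 × 9 = 18 in; section modulus (unit throat) S = 2 × L²/6 = 27 in².
Direct shear f_v = P/L_w = 82.2/18 = 4.567 kip/in.
Moment M = P × e = 82.2 × 6 = 493.2 kip·in; bending f_b = M/S = 18.27 kip/in.
f_max = √(f_v² + f_b²) = √(4.567² + 18.27²) = 18.83 kip/in.
φr_n = 0.75 × 0.6 × 100 × (0.707 × 0.5) = 15.91 kip/in → NOT adequate.

f_max ≈ 18.8 kip/in; NOT adequate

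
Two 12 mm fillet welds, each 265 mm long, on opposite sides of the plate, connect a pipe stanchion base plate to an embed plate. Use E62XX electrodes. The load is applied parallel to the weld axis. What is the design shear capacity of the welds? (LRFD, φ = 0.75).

E62XX → F_EXX = 620 MPa.
Effective throat t_e = 0.707 × 12 = 8.484 mm.
Total length L = 530 mm; A_we = 8.484 × 530 = 4497 mm².
F_nw = 0.6 F_EXX = 0.6 × 620 = 372 MPa.
φR_n = 0.75 × 372 × 4497 × 10⁻³ = 1255 kN.

φR_n ≈ 1250 kN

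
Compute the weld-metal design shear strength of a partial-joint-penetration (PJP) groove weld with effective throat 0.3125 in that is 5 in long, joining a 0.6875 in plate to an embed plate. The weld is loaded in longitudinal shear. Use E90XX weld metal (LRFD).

φR_n ≈ 63.3 kip

E90XX → F_EXX = 90 ksi.
Effective throat (given) t_e = 0.3125 in.
A_we = 0.3125 × 5 = 1.562 in².
F_nw = 0.6 F_EXX = 54 ksi.
φR_n = 0.75 × 54 × 1.562 = 63.28 kip.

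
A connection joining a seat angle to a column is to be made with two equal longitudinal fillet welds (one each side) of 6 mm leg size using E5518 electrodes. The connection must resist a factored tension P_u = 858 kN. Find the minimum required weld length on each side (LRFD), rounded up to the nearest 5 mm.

L = 410 mm on each side

E55XX → F_EXX = 550 MPa.
Throat t_e = 0.707 × 6 = 4.242 mm.
φr_n = 0.75 × 0.6 × 550 × 4.242 × 10⁻³ = 1.05 kN/mm.
L_req = P_u / φr_n = 858 / 1.05 = 817.2 mm total.
Per side: 817.2 / 2 = 408.6 mm.
Round up → use L = 410 mm on each side.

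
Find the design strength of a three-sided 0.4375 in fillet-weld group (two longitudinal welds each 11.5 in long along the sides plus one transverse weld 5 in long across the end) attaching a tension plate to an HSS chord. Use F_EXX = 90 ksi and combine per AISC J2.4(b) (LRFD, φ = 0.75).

t_e = 0.707 × 0.4375 = 0.3093 in.
R_nwl = 0.6 × 90 × 0.3093 × 23 = 384.2 kips (longitudinal, 2 welds).
R_nwt = 0.6 × 90 × 0.3093 × 5 = 83.51 kips (transverse, base value).
(i) R_nwl + R_nwt = 467.7 kips; (ii) 0.85 R_nwl + 1.5 R_nwt = 451.8 kips.
R_n = max = 467.7 kips [governs: (i)]; φR_n = 350.8 kips.

φR_n ≈ 351 kips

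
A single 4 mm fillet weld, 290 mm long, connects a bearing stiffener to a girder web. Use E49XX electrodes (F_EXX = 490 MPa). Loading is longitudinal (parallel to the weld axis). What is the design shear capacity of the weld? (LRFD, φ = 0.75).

Effective throat t_e = 0.707 × 4 = 2.828 mm.
Total length L = 290 mm; A_we = 2.828 × 290 = 820.1 mm².
F_nw = 0.6 F_EXX = 0.6 × 490 = 294 MPa.
φR_n = 0.75 × 294 × 820.1 × 10⁻³ = 180.8 kN.

φR_n ≈ 181 kN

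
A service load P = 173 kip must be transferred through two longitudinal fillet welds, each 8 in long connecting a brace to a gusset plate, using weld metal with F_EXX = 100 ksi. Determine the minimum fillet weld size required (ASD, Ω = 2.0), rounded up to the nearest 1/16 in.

Total weld length L = 16 in.
Required throat t_e = P × Ω / (0.6 F_EXX × L) = 173 × 2.0 / (0.6 × 100 × 16) = 0.3604 in.
Required leg w = t_e / 0.707 = 0.5098 in → use 9/16 in.

w = 9/16 in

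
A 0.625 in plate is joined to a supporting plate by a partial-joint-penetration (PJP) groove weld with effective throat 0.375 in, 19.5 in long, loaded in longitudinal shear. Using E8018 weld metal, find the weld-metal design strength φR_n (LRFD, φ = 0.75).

φR_n ≈ 263 kip

E80XX → F_EXX = 80 ksi.
Effective throat (given) t_e = 0.375 in.
A_we = 0.375 × 19.5 = 7.312 in².
F_nw = 0.6 F_EXX = 48 ksi.
φR_n = 0.75 × 48 × 7.312 = 263.2 kip.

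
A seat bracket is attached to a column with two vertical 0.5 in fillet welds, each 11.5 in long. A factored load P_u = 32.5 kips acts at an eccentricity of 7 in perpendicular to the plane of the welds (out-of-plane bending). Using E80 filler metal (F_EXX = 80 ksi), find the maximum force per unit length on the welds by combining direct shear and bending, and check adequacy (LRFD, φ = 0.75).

f_max ≈ 5.35 kip/in; adequate

L_w = 2 × 11.5 = 23 in; section modulus (unit throat) S = 2 × L²/6 = 44.08 in².
Direct shear f_v = P/L_w = 32.5/23 = 1.413 kip/in.
Moment M = P × e = 32.5 × 7 = 227.5 kip·in; bending f_b = M/S = 5.161 kip/in.
f_max = √(f_v² + f_b²) = √(1.413² + 5.161²) = 5.351 kip/in.
φr_n = 0.75 × 0.6 × 80 × (0.707 × 0.5) = 12.73 kip/in → adequate.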